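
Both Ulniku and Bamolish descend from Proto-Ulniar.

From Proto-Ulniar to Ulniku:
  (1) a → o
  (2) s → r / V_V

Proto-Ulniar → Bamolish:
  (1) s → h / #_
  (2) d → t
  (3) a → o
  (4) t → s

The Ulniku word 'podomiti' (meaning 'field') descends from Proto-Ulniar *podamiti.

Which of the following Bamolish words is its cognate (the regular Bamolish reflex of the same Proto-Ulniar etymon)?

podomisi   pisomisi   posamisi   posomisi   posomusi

posomisi

Bamolish: *podamiti
  podamiti (rule 1 does not apply)
  podamiti → potamiti   [unconditioned shift]
  potamiti → potomiti   [vowel merger]
  potomiti → posomisi   [unconditioned shift]
  giving Bamolish posomisi.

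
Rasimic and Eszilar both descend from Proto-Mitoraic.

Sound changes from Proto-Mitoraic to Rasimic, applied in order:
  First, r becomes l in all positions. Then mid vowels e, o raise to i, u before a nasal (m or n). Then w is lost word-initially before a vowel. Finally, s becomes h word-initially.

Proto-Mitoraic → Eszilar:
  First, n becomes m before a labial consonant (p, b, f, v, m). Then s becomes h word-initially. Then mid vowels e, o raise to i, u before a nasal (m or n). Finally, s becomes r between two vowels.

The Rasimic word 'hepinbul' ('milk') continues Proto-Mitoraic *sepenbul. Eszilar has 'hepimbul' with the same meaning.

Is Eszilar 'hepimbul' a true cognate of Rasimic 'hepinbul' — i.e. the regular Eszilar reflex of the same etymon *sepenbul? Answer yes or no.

Derive the expected Eszilar reflex of *sepenbul:
Eszilar: start from *sepenbul.
  rule 1 (nasal place assimilation): sepenbul → sepembul
  rule 2 (debuccalisation): sepembul → hepembul
  rule 3 (pre-nasal raising): hepembul → hepimbul
  rule 4: no change — hepimbul
  ⇒ Eszilar hepimbul
Eszilar 'hepimbul' matches the regular reflex exactly, so the pair is cognate.

yes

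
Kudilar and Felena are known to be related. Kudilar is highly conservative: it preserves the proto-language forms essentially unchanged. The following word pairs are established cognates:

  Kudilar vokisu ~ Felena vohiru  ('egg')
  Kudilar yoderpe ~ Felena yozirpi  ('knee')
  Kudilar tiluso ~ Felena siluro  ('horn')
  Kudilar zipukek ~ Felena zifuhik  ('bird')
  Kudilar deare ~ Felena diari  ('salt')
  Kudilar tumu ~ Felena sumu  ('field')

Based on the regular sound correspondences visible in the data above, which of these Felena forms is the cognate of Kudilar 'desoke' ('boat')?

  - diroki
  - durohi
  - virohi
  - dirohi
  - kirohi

zipukek ~ zifuhik — Kudilar e corresponds to Felena i after a consonant, before a consonant other than r, m, n, p, b, f, v.
tiluso ~ siluro — Kudilar s corresponds to Felena r between vowels (before a back vowel).
zipukek ~ zifuhik — Kudilar k corresponds to Felena h between vowels (before a front vowel).
yoderpe ~ yozirpi, deare ~ diari — Kudilar e corresponds to Felena i word-finally.
Applying these to Kudilar 'desoke':
  desoke → disoke   (e→i after a consonant, before a consonant other than r, m, n, p, b, f, v)
  disoke → diroke   (s→r between vowels (before a back vowel))
  diroke → dirohe   (k→h between vowels (before a front vowel))
  dirohe → dirohi   (e→i word-finally)
So the Felena cognate is 'dirohi'.

dirohi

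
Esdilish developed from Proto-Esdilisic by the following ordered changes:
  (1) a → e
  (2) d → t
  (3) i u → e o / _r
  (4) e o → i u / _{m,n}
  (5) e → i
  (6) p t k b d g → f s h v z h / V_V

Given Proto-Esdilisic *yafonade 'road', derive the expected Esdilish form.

yifunisi

Esdilish: *yafonade
  yafonade → yefonede   [vowel merger]
  yefonede → yefonete   [unconditioned shift]
  yefonete (rule 3 does not apply)
  yefonete → yefunete   [pre-nasal raising]
  yefunete → yifuniti   [vowel merger]
  yifuniti → yifunisi   [intervocalic lenition]
  giving Esdilish yifunisi.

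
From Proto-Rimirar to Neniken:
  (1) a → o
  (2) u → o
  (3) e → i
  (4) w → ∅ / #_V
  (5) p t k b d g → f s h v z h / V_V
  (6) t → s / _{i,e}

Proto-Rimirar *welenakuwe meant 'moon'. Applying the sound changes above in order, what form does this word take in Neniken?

Neniken: *welenakuwe > welenokuwe > welenokowe > wilinokowi > ilinokowi > ilinohowi  (by vowel merger, vowel merger, vowel merger, glide loss, intervocalic lenition)

ilinohowi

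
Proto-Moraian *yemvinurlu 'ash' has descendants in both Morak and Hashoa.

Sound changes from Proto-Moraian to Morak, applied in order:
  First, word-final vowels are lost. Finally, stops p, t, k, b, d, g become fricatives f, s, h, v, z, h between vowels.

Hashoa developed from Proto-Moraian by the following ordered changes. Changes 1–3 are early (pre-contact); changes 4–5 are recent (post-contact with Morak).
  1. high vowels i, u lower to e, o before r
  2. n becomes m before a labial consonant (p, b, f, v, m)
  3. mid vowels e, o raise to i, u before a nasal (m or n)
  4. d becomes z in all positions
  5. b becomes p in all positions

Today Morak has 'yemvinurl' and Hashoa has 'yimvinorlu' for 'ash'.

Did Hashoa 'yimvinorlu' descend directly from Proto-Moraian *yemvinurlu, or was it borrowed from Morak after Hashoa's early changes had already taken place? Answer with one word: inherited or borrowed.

If inherited, *yemvinurlu would pass through all of Hashoa's changes:
Hashoa: *yemvinurlu > yemvinorlu > yimvinorlu  (by pre-rhotic lowering, pre-nasal raising)
If borrowed from Morak 'yemvinurl' after the early changes, it would undergo only the recent ones:
  rule 4 (unconditioned shift): no change (yemvinurl)
  rule 5 (unconditioned shift): no change (yemvinurl)
  ⇒ as a loan: yemvinurl
Hashoa 'yimvinorlu' matches the inherited outcome exactly, so it is an inherited cognate, not a loan.

inherited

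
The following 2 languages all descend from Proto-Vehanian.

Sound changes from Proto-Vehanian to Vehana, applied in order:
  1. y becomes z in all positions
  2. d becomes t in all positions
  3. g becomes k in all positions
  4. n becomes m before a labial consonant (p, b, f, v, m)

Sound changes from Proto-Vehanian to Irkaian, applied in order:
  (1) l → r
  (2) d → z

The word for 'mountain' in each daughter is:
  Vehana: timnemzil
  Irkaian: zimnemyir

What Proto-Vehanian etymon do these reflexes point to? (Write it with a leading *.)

*dimnemyil

Position 7: Vehana has z, Irkaian has y. Irkaian preserves y here (none of its changes turn any other segment into y), so the proto-segment is *y.
Position 9: Vehana has l, Irkaian has r. Vehana preserves l here (none of its changes turn any other segment into l), so the proto-segment is *l.
Position 1: Vehana has t, Irkaian has z. Taking the neighbouring segments as reconstructed: Vehana t could go back to *t or *d; Irkaian z could go back to *d or *z — the one source consistent with every daughter is *d.
Continuing position by position gives *dimnemyil; check it forward:
Vehana: *dimnemyil > dimnemzil > timnemzil  (by unconditioned shift, unconditioned shift)
Irkaian: *dimnemyil
  dimnemyil → dimnemyir   [unconditioned shift]
  dimnemyir → zimnemyir   [unconditioned shift]
  giving Irkaian zimnemyir.
No other proto-form is consistent with every reflex, so the reconstruction is *dimnemyil.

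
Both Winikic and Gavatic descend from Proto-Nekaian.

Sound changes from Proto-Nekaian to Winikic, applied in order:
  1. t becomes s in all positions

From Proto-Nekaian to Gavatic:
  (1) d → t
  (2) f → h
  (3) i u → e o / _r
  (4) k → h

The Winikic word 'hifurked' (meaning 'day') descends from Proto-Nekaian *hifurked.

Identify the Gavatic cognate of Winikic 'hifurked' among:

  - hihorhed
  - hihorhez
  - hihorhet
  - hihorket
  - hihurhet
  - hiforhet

hihorhet

Gavatic: *hifurked > hifurket > hihurket > hihorket > hihorhet  (by unconditioned shift, unconditioned shift, pre-rhotic lowering, unconditioned shift)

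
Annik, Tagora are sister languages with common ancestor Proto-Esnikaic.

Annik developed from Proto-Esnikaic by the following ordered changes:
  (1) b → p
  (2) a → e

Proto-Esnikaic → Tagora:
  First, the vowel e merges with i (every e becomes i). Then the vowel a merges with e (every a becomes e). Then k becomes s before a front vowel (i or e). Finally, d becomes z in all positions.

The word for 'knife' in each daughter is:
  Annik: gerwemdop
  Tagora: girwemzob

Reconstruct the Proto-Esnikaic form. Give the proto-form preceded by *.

Position 7: Annik has d, Tagora has z. Annik preserves d here (none of its changes turn any other segment into d), so the proto-segment is *d.
Position 9: Annik has p, Tagora has b. Tagora preserves b here (none of its changes turn any other segment into b), so the proto-segment is *b.
Continuing position by position gives *gerwamdob; check it forward:
Annik: *gerwamdob
  gerwamdob → gerwamdop   [unconditioned shift]
  gerwamdop → gerwemdop   [vowel merger]
  giving Annik gerwemdop.
Tagora: *gerwamdob > girwamdob > girwemdob > girwemzob  (by vowel merger, vowel merger, unconditioned shift)
*gerwamdob is the unique common source.

*gerwamdob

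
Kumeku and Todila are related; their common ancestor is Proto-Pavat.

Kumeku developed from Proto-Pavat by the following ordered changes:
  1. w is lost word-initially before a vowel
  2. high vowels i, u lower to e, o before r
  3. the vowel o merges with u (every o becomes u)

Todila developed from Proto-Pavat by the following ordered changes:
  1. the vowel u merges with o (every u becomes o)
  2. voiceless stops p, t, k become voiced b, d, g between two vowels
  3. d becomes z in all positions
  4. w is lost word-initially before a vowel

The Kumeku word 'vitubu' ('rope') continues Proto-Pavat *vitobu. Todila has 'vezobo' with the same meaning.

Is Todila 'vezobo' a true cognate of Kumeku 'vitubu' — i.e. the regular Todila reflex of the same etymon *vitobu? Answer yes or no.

Derive the expected Todila reflex of *vitobu:
Todila: start from *vitobu.
  rule 1 (vowel merger): vitobu → vitobo
  rule 2 (intervocalic voicing): vitobo → vidobo
  rule 3 (unconditioned shift): vidobo → vizobo
  rule 4: no change — vizobo
  ⇒ Todila vizobo
The regular Todila reflex would be 'vizobo', but the attested form is 'vezobo'. The correspondence is irregular, so they are not cognates (the Todila form has a different source).

no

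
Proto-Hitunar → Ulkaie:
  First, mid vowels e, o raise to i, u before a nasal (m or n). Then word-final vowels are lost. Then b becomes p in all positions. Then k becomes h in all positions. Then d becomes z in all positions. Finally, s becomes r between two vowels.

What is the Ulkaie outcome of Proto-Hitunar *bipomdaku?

Ulkaie: *bipomdaku > bipumdaku > bipumdak > pipumdak > pipumdah > pipumzah  (by pre-nasal raising, apocope, unconditioned shift, unconditioned shift, unconditioned shift)

pipumzah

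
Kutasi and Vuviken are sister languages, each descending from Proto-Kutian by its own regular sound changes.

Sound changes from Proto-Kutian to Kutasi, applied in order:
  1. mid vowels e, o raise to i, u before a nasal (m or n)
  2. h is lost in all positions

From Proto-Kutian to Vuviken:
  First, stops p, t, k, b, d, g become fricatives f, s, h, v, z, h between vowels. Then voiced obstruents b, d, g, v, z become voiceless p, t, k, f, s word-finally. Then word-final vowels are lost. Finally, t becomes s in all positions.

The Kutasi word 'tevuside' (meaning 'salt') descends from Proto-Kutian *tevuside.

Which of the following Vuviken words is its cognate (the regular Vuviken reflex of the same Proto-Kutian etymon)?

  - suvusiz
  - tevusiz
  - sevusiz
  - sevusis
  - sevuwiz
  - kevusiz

Vuviken: start from *tevuside.
  rule 1 (intervocalic lenition): tevuside → tevusize
  rule 2: no change — tevusize
  rule 3 (apocope): tevusize → tevusiz
  rule 4 (unconditioned shift): tevusiz → sevusiz
  ⇒ Vuviken sevusiz
Only 'sevusiz' matches the regular Vuviken development of *tevuside.

sevusiz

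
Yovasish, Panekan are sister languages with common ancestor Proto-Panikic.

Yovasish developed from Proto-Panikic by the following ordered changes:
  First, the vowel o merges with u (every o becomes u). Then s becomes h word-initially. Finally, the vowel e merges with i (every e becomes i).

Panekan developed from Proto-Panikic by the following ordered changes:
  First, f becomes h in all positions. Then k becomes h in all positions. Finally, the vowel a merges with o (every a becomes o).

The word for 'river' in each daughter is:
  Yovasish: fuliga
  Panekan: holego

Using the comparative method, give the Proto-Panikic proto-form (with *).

*folega

Position 2: Yovasish has u, Panekan has o. Taking the neighbouring segments as reconstructed: Yovasish u could go back to *o or *u; Panekan o could go back to *a or *o — the one source consistent with every daughter is *o.
Position 6: Yovasish has a, Panekan has o. Yovasish preserves a here (none of its changes turn any other segment into a), so the proto-segment is *a.
Position 4: Yovasish has i, Panekan has e. Panekan preserves e here (none of its changes turn any other segment into e), so the proto-segment is *e.
This points to *folega. Verify forward in each daughter:
Yovasish: start from *folega.
  rule 1 (vowel merger): folega → fulega
  rule 2: no change — fulega
  rule 3 (vowel merger): fulega → fuliga
  ⇒ Yovasish fuliga
Panekan: *folega
  folega → holega   [unconditioned shift]
  holega (rule 2 does not apply)
  holega → holego   [vowel merger]
  giving Panekan holego.
No other proto-form is consistent with every reflex, so the reconstruction is *folega.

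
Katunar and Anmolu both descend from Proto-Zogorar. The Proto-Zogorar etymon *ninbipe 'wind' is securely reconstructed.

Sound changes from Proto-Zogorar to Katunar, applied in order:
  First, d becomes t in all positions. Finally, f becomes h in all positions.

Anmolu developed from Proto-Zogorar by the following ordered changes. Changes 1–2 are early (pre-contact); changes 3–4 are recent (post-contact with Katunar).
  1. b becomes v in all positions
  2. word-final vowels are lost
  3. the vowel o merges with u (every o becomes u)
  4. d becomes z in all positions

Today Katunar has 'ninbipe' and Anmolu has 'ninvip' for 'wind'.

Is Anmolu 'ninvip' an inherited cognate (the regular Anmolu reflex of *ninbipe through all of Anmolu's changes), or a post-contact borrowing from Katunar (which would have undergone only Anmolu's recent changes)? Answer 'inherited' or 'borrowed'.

inherited

If inherited, *ninbipe would pass through all of Anmolu's changes:
Anmolu: *ninbipe
  ninbipe → ninvipe   [unconditioned shift]
  ninvipe → ninvip   [apocope]
  ninvip (rule 3 does not apply)
  ninvip (rule 4 does not apply)
  giving Anmolu ninvip.
If borrowed from Katunar 'ninbipe' after the early changes, it would undergo only the recent ones:
  rule 3 (vowel merger): no change (ninbipe)
  rule 4 (unconditioned shift): no change (ninbipe)
  ⇒ as a loan: ninbipe
Anmolu 'ninvip' matches the inherited outcome exactly, so it is an inherited cognate, not a loan.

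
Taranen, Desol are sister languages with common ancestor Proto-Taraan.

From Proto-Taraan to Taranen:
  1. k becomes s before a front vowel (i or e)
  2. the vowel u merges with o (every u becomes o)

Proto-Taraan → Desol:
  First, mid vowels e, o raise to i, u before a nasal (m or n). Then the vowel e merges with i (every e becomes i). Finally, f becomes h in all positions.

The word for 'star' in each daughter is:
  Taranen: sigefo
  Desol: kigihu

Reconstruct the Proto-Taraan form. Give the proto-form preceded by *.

Position 1: Taranen has s, Desol has k. Desol preserves k here (none of its changes turn any other segment into k), so the proto-segment is *k.
Position 4: Taranen has e, Desol has i. Taranen preserves e here (none of its changes turn any other segment into e), so the proto-segment is *e.
Position 6: Taranen has o, Desol has u. Taking the neighbouring segments as reconstructed: Taranen o could go back to *o or *u; Desol u can only go back to *u — the one source consistent with every daughter is *u.
Verify the candidate proto-form against each daughter:
Taranen: *kigefu > sigefu > sigefo  (by palatalisation, vowel merger)
Desol: *kigefu
  kigefu (rule 1 does not apply)
  kigefu → kigifu   [vowel merger]
  kigifu → kigihu   [unconditioned shift]
  giving Desol kigihu.
No other proto-form is consistent with every reflex, so the reconstruction is *kigefu.

*kigefu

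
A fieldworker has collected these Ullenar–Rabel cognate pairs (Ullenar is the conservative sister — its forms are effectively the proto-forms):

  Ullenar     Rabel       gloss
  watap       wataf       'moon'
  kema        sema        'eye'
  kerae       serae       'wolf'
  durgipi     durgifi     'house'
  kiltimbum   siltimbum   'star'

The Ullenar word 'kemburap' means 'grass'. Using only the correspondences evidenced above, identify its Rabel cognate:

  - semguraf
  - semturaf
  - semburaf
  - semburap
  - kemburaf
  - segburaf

kema ~ sema, kerae ~ serae — Ullenar k corresponds to Rabel s word-initially before a front vowel.
watap ~ wataf — Ullenar p corresponds to Rabel f word-finally.
Applying these to Ullenar 'kemburap':
  kemburap → semburap   (k→s word-initially before a front vowel)
  semburap → semburaf   (p→f word-finally)
So the Rabel cognate is 'semburaf'.

semburaf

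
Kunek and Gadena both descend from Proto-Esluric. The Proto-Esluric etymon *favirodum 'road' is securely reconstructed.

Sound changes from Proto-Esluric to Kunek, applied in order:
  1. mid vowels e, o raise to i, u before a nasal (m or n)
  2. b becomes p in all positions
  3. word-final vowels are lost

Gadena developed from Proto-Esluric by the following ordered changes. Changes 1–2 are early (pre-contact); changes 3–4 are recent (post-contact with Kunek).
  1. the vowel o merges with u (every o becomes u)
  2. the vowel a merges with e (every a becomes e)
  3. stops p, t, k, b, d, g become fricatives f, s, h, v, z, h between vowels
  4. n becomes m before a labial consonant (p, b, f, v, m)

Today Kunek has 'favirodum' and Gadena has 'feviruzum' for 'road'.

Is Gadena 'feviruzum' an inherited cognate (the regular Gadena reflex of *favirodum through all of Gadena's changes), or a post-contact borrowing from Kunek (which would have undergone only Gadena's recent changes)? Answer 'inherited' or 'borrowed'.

If inherited, *favirodum would pass through all of Gadena's changes:
Gadena: *favirodum
  favirodum → favirudum   [vowel merger]
  favirudum → fevirudum   [vowel merger]
  fevirudum → feviruzum   [intervocalic lenition]
  feviruzum (rule 4 does not apply)
  giving Gadena feviruzum.
If borrowed from Kunek 'favirodum' after the early changes, it would undergo only the recent ones:
  rule 3 (intervocalic lenition): favirodum → favirozum
  rule 4 (nasal place assimilation): no change (favirozum)
  ⇒ as a loan: favirozum
Gadena 'feviruzum' matches the inherited outcome exactly, so it is an inherited cognate, not a loan.

inherited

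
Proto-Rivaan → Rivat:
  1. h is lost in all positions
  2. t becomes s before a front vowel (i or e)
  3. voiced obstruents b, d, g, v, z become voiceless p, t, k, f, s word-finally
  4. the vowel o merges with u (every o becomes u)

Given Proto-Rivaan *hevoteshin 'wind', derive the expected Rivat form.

Rivat: *hevoteshin > evotesin > evosesin > evusesin  (by h-loss, palatalisation, vowel merger)

evusesin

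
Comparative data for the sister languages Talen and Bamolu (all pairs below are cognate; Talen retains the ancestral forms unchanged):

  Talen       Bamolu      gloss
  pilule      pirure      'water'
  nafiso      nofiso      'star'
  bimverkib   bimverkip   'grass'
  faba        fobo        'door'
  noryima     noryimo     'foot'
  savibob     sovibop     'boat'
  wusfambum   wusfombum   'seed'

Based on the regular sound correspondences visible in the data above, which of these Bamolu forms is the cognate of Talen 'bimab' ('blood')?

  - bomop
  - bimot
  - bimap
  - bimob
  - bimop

faba ~ fobo — Talen a corresponds to Bamolu o after a consonant, before a labial obstruent.
bimverkib ~ bimverkip, savibob ~ sovibop — Talen b corresponds to Bamolu p word-finally.
Applying these to Talen 'bimab':
  bimab → bimob   (a→o after a consonant, before a labial obstruent)
  bimob → bimop   (b→p word-finally)
So the Bamolu cognate is 'bimop'.

bimop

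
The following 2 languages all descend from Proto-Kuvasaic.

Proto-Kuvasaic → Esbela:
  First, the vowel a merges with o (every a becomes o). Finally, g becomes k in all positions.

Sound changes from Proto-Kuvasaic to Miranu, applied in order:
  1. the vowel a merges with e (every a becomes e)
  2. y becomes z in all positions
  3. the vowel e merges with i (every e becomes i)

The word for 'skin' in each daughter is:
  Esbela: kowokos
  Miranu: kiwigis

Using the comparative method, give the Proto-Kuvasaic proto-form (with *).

*kawagas

Position 4: Esbela has o, Miranu has i. Taking the neighbouring segments as reconstructed: Esbela o could go back to *a or *o; Miranu i could go back to *a or *e or *i — the one source consistent with every daughter is *a.
Position 2: Esbela has o, Miranu has i. Taking the neighbouring segments as reconstructed: Esbela o could go back to *a or *o; Miranu i could go back to *a or *e or *i — the one source consistent with every daughter is *a.
Continuing position by position gives *kawagas; check it forward:
Esbela: *kawagas
  kawagas → kowogos   [vowel merger]
  kowogos → kowokos   [unconditioned shift]
  giving Esbela kowokos.
Miranu: *kawagas
  kawagas → keweges   [vowel merger]
  keweges (rule 2 does not apply)
  keweges → kiwigis   [vowel merger]
  giving Miranu kiwigis.
No other proto-form is consistent with every reflex, so the reconstruction is *kawagas.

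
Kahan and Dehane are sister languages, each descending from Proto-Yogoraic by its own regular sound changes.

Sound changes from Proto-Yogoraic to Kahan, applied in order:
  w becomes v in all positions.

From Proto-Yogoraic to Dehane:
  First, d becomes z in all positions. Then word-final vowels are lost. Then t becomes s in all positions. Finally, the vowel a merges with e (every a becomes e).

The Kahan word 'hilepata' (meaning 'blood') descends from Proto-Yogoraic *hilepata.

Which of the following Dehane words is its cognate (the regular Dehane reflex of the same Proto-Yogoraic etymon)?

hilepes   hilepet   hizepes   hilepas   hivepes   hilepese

hilepes

Dehane: *hilepata
  hilepata (rule 1 does not apply)
  hilepata → hilepat   [apocope]
  hilepat → hilepas   [unconditioned shift]
  hilepas → hilepes   [vowel merger]
  giving Dehane hilepes.
The other candidates each miss or misapply at least one Dehane change.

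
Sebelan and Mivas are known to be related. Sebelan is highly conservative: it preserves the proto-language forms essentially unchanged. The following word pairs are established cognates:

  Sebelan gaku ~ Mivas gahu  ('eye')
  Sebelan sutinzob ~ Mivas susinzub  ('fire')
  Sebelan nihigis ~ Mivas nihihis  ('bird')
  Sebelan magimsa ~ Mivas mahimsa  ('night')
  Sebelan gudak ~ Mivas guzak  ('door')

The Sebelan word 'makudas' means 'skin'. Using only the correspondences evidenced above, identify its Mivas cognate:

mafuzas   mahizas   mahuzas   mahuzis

mahuzas

gaku ~ gahu — Sebelan k corresponds to Mivas h between vowels (before a back vowel).
gudak ~ guzak — Sebelan d corresponds to Mivas z between vowels (before a back vowel).
Applying these to Sebelan 'makudas':
  makudas → mahudas   (k→h between vowels (before a back vowel))
  mahudas → mahuzas   (d→z between vowels (before a back vowel))
So the Mivas cognate is 'mahuzas'.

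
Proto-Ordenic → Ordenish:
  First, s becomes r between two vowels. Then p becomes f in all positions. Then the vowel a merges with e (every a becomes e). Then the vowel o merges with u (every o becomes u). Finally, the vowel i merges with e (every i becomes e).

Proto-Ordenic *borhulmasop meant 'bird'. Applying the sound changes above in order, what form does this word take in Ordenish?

Ordenish: start from *borhulmasop.
  rule 1 (rhotacism): borhulmasop → borhulmarop
  rule 2 (unconditioned shift): borhulmarop → borhulmarof
  rule 3 (vowel merger): borhulmarof → borhulmerof
  rule 4 (vowel merger): borhulmerof → burhulmeruf
  rule 5: no change — burhulmeruf
  ⇒ Ordenish burhulmeruf

burhulmeruf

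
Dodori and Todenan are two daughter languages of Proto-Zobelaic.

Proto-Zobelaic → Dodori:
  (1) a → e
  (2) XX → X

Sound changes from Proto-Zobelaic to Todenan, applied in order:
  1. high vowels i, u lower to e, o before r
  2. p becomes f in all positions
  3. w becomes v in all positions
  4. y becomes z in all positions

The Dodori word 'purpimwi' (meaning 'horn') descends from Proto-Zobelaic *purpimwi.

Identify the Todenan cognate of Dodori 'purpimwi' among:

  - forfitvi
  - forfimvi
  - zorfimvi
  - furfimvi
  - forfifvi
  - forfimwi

Todenan: start from *purpimwi.
  rule 1 (pre-rhotic lowering): purpimwi → porpimwi
  rule 2 (unconditioned shift): porpimwi → forfimwi
  rule 3 (unconditioned shift): forfimwi → forfimvi
  rule 4: no change — forfimvi
  ⇒ Todenan forfimvi
Among the options, 'forfimvi' alone shows every Todenan change applied in order.

forfimvi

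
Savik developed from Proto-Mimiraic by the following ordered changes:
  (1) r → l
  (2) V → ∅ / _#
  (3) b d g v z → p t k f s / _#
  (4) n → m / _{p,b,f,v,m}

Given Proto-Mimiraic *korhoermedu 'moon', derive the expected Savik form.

Savik: *korhoermedu
  korhoermedu → kolhoelmedu   [unconditioned shift]
  kolhoelmedu → kolhoelmed   [apocope]
  kolhoelmed → kolhoelmet   [final devoicing]
  kolhoelmet (rule 4 does not apply)
  giving Savik kolhoelmet.

kolhoelmet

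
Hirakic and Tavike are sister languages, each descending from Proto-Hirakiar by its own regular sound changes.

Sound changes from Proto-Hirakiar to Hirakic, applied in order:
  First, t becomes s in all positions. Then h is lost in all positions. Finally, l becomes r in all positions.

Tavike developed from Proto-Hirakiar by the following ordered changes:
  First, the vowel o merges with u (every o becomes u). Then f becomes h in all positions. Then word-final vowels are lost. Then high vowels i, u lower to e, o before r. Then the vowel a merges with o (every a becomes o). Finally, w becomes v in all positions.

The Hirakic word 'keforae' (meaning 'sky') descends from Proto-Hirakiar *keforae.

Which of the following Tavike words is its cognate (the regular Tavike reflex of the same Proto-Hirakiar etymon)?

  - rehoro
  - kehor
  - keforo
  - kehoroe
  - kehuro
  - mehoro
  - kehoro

Tavike: start from *keforae.
  rule 1 (vowel merger): keforae → kefurae
  rule 2 (unconditioned shift): kefurae → kehurae
  rule 3 (apocope): kehurae → kehura
  rule 4 (pre-rhotic lowering): kehura → kehora
  rule 5 (vowel merger): kehora → kehoro
  rule 6: no change — kehoro
  ⇒ Tavike kehoro
Only 'kehoro' matches the regular Tavike development of *keforae.

kehoro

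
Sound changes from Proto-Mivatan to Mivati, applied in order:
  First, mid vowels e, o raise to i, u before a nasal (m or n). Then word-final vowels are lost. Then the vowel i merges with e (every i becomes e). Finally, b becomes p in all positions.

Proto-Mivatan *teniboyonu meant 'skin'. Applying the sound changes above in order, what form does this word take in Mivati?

tenepoyun

Mivati: *teniboyonu > tiniboyunu > tiniboyun > teneboyun > tenepoyun  (by pre-nasal raising, apocope, vowel merger, unconditioned shift)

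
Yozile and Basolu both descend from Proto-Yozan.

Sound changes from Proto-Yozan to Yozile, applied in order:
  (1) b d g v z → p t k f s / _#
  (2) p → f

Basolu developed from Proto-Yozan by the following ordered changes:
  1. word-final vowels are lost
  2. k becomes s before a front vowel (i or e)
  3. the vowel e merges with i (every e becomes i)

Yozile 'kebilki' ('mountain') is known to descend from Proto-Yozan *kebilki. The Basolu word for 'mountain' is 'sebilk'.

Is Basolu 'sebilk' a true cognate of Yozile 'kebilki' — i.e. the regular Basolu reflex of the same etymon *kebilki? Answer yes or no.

no

Derive the expected Basolu reflex of *kebilki:
Basolu: *kebilki > kebilk > sebilk > sibilk  (by apocope, palatalisation, vowel merger)
The regular Basolu reflex would be 'sibilk', but the attested form is 'sebilk'. The correspondence is irregular, so they are not cognates (the Basolu form has a different source).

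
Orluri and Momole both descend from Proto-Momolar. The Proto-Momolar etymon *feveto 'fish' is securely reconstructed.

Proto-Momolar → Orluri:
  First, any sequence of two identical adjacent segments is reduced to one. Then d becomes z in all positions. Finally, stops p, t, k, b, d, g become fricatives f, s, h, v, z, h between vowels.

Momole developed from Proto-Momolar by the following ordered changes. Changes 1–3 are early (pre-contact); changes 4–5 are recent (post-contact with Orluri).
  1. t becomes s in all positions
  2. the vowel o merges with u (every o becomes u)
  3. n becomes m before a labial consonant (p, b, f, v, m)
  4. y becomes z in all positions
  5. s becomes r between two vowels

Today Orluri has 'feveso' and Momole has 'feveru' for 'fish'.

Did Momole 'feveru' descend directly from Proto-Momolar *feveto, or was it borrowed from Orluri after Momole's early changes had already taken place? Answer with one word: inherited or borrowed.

inherited

If inherited, *feveto would pass through all of Momole's changes:
Momole: *feveto
  feveto → feveso   [unconditioned shift]
  feveso → fevesu   [vowel merger]
  fevesu (rule 3 does not apply)
  fevesu (rule 4 does not apply)
  fevesu → feveru   [rhotacism]
  giving Momole feveru.
If borrowed from Orluri 'feveso' after the early changes, it would undergo only the recent ones:
  rule 4 (unconditioned shift): no change (feveso)
  rule 5 (rhotacism): feveso → fevero
  ⇒ as a loan: fevero
Momole 'feveru' matches the inherited outcome exactly, so it is an inherited cognate, not a loan.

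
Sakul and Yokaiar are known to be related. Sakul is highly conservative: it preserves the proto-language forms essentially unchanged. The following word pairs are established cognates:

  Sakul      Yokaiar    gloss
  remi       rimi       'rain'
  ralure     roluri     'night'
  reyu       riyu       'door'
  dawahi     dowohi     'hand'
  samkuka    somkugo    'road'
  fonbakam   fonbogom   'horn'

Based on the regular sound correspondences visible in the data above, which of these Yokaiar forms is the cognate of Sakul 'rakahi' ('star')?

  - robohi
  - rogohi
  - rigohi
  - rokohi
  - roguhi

ralure ~ roluri, dawahi ~ dowohi — Sakul a corresponds to Yokaiar o after a consonant, before a consonant other than r, m, n, p, b, f, v.
samkuka ~ somkugo, fonbakam ~ fonbogom — Sakul k corresponds to Yokaiar g between vowels (before a back vowel).
Applying these to Sakul 'rakahi':
  rakahi → rokahi   (a→o after a consonant, before a consonant other than r, m, n, p, b, f, v)
  rokahi → rogahi   (k→g between vowels (before a back vowel))
  rogahi → rogohi   (a→o after a consonant, before a consonant other than r, m, n, p, b, f, v)
So the Yokaiar cognate is 'rogohi'.

rogohi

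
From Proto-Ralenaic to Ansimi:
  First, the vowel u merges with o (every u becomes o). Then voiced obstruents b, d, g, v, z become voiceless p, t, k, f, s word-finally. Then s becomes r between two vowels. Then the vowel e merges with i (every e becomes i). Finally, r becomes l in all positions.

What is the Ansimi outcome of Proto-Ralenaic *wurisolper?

wolilolpil

Ansimi: start from *wurisolper.
  rule 1 (vowel merger): wurisolper → worisolper
  rule 2: no change — worisolper
  rule 3 (rhotacism): worisolper → worirolper
  rule 4 (vowel merger): worirolper → worirolpir
  rule 5 (unconditioned shift): worirolpir → wolilolpil
  ⇒ Ansimi wolilolpil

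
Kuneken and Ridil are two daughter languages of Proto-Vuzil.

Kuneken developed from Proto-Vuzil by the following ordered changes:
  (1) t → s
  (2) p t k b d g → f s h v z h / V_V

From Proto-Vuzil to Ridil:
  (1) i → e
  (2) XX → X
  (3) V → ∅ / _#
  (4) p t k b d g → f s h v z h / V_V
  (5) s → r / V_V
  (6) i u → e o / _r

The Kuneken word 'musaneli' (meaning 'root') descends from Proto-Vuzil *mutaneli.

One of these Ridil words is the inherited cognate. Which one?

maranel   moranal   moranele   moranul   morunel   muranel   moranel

moranel

Ridil: *mutaneli > mutanele > mutanel > musanel > muranel > moranel  (by vowel merger, apocope, intervocalic lenition, rhotacism, pre-rhotic lowering)
Only 'moranel' matches the regular Ridil development of *mutaneli.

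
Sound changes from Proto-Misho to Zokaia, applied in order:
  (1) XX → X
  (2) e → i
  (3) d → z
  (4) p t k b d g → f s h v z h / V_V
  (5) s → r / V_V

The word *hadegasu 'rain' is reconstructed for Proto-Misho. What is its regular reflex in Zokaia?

haziharu

Zokaia: start from *hadegasu.
  rule 1: no change — hadegasu
  rule 2 (vowel merger): hadegasu → hadigasu
  rule 3 (unconditioned shift): hadigasu → hazigasu
  rule 4 (intervocalic lenition): hazigasu → hazihasu
  rule 5 (rhotacism): hazihasu → haziharu
  ⇒ Zokaia haziharu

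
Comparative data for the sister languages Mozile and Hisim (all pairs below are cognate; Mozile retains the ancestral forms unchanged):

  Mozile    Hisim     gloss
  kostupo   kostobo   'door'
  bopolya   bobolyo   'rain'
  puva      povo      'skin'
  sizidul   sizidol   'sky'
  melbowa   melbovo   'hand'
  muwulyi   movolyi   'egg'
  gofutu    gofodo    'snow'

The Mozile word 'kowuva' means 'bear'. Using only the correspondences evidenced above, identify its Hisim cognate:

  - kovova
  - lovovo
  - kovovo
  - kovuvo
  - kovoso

kovovo

muwulyi ~ movolyi — Mozile w corresponds to Hisim v between vowels (before a back vowel).
puva ~ povo — Mozile u corresponds to Hisim o after a consonant, before a labial obstruent.
bopolya ~ bobolyo, puva ~ povo — Mozile a corresponds to Hisim o word-finally.
Applying these to Mozile 'kowuva':
  kowuva → kovuva   (w→v between vowels (before a back vowel))
  kovuva → kovova   (u→o after a consonant, before a labial obstruent)
  kovova → kovovo   (a→o word-finally)
So the Hisim cognate is 'kovovo'.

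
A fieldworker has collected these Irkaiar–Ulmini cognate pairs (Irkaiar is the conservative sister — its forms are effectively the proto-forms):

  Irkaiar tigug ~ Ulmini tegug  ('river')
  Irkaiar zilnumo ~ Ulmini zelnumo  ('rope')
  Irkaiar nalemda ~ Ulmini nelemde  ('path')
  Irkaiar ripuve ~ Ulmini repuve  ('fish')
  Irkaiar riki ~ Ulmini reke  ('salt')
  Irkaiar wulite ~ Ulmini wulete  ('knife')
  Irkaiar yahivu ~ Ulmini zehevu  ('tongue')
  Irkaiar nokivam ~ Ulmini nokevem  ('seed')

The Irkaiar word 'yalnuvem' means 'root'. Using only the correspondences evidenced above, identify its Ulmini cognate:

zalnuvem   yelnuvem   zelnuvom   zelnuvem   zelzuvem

zelnuvem

yahivu ~ zehevu — Irkaiar y corresponds to Ulmini z word-initially before a back vowel.
nalemda ~ nelemde, yahivu ~ zehevu — Irkaiar a corresponds to Ulmini e after a consonant, before a consonant other than r, m, n, p, b, f, v.
Applying these to Irkaiar 'yalnuvem':
  yalnuvem → zalnuvem   (y→z word-initially before a back vowel)
  zalnuvem → zelnuvem   (a→e after a consonant, before a consonant other than r, m, n, p, b, f, v)
So the Ulmini cognate is 'zelnuvem'.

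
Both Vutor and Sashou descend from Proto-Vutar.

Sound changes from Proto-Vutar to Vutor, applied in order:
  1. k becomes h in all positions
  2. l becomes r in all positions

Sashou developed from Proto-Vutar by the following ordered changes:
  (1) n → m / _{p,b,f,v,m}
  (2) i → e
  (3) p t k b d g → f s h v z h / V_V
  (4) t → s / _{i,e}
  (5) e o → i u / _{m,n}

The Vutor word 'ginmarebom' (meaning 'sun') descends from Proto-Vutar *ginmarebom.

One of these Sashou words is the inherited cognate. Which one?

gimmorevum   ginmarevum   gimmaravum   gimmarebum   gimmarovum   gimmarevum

gimmarevum

Sashou: *ginmarebom > gimmarebom > gemmarebom > gemmarevom > gimmarevum  (by nasal place assimilation, vowel merger, intervocalic lenition, pre-nasal raising)
Only 'gimmarevum' matches the regular Sashou development of *ginmarebom.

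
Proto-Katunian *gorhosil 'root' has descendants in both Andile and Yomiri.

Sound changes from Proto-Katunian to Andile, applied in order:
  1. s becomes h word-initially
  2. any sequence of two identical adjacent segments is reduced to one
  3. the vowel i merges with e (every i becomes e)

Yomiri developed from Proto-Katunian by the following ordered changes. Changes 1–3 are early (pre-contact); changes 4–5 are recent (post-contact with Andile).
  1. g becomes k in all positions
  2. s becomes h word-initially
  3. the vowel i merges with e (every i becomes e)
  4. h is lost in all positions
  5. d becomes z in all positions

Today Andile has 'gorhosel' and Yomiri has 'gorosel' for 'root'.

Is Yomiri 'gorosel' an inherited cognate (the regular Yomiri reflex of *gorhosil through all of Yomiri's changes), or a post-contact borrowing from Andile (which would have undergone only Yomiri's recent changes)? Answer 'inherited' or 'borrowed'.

If inherited, *gorhosil would pass through all of Yomiri's changes:
Yomiri: *gorhosil > korhosil > korhosel > korosel  (by unconditioned shift, vowel merger, h-loss)
If borrowed from Andile 'gorhosel' after the early changes, it would undergo only the recent ones:
  rule 4 (h-loss): gorhosel → gorosel
  rule 5 (unconditioned shift): no change (gorosel)
  ⇒ as a loan: gorosel
Yomiri 'gorosel' matches the loan outcome 'gorosel', not the inherited 'korosel' — it skipped the early Yomiri changes, so it was borrowed from Andile.

borrowed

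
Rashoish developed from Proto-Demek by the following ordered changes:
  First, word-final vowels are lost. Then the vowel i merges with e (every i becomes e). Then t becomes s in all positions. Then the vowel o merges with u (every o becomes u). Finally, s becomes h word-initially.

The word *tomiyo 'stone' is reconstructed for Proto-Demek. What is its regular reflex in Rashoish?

humey

Rashoish: *tomiyo
  tomiyo → tomiy   [apocope]
  tomiy → tomey   [vowel merger]
  tomey → somey   [unconditioned shift]
  somey → sumey   [vowel merger]
  sumey → humey   [debuccalisation]
  giving Rashoish humey.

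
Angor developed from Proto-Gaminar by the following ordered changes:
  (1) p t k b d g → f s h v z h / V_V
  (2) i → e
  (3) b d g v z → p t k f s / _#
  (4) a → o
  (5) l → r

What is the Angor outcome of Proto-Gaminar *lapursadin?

rofursozen

Angor: *lapursadin > lafursazin > lafursazen > lofursozen > rofursozen  (by intervocalic lenition, vowel merger, vowel merger, unconditioned shift)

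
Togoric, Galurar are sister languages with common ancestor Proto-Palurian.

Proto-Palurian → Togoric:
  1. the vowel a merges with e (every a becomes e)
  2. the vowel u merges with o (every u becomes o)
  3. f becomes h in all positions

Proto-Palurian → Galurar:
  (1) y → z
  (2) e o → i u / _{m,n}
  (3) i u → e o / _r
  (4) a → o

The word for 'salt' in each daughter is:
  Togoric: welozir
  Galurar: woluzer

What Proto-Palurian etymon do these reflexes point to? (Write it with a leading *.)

Position 6: Togoric has i, Galurar has e. Togoric preserves i here (none of its changes turn any other segment into i), so the proto-segment is *i.
Position 4: Togoric has o, Galurar has u. Taking the neighbouring segments as reconstructed: Togoric o could go back to *o or *u; Galurar u can only go back to *u — the one source consistent with every daughter is *u.
Position 2: Togoric has e, Galurar has o. Taking the neighbouring segments as reconstructed: Togoric e could go back to *a or *e; Galurar o could go back to *a or *o — the one source consistent with every daughter is *a.
Verify the candidate proto-form against each daughter:
Togoric: *waluzir
  waluzir → weluzir   [vowel merger]
  weluzir → welozir   [vowel merger]
  welozir (rule 3 does not apply)
  giving Togoric welozir.
Galurar: *waluzir > waluzer > woluzer  (by pre-rhotic lowering, vowel merger)
*waluzir is the unique common source.

*waluzir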